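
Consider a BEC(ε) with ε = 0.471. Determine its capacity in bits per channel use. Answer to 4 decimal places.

Binary erasure channel: capacity C = 1 − ε.
C = 1 − 0.471 = 0.5290 bits per channel use.

0.5290 bits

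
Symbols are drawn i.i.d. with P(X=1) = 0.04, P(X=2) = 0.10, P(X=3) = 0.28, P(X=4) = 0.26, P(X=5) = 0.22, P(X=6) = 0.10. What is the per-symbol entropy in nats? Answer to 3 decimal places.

H(X) = −Σ p·ln p.
  −(0.04)·ln(0.04) = 0.1288
  −(0.10)·ln(0.10) = 0.2303
  −(0.28)·ln(0.28) = 0.3564
  −(0.26)·ln(0.26) = 0.3502
  −(0.22)·ln(0.22) = 0.3331
  −(0.10)·ln(0.10) = 0.2303
Sum: 0.1288 + 0.2303 + 0.3564 + 0.3502 + 0.3331 + 0.2303 = 1.629 nats.

1.629 nats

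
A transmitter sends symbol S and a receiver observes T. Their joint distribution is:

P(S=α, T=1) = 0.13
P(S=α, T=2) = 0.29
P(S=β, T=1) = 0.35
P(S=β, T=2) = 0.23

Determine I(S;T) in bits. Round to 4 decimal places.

0.0620 bits

Marginals: p(S) = (0.4200, 0.5800), p(T) = (0.4800, 0.5200).
I(S;T) = H(S) + H(T) − H(S,T).
H(S) = 0.9815, H(T) = 0.9988, H(S,T) = 1.9183.
I(S;T) = 0.9815 + 0.9988 − 1.9183 = 0.0620 bits.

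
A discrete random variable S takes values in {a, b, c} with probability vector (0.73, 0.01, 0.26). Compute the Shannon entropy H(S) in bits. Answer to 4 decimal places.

H(S) = −Σ p·log₂ p.
  −(0.73)·log₂(0.73) = 0.33144
  −(0.01)·log₂(0.01) = 0.06644
  −(0.26)·log₂(0.26) = 0.50529
Sum: 0.33144 + 0.06644 + 0.50529 = 0.9032 bits.

0.9032 bits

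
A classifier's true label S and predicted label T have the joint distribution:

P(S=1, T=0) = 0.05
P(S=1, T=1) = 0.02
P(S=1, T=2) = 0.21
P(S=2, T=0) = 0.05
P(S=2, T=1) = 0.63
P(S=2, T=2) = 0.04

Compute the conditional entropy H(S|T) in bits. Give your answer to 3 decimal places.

Chain rule: H(S|T) = H(S,T) − H(T).
Marginals: p(S) = (0.2800, 0.7200), p(T) = (0.1000, 0.6500, 0.2500).
H(S,T) = 1.6236 bits; H(T) = 1.2362 bits.
H(S|T) = 1.6236 − 1.2362 = 0.387 bits.

0.387 bits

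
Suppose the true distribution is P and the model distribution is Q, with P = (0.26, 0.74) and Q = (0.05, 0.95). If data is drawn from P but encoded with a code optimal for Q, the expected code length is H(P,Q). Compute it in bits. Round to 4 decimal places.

H(P,Q) = −Σ p·log₂ q.
  −0.26·log₂(0.05) = 1.12370
  −0.74·log₂(0.95) = 0.05476
H(P,Q) = 1.1785 bits.

1.1785 bits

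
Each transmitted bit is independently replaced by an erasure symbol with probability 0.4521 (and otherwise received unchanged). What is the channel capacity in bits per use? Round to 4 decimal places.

0.5479 bits

Binary erasure channel: capacity C = 1 − ε.
C = 1 − 0.4521 = 0.5479 bits per channel use.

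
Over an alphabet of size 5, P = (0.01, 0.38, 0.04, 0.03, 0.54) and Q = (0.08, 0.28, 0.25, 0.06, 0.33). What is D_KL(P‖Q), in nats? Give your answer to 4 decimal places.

0.2671 nats

D(P‖Q) = Σ p·ln(p/q).
  0.01·ln(0.01/0.08) = -0.02079
  0.38·ln(0.38/0.28) = 0.11605
  0.04·ln(0.04/0.25) = -0.07330
  0.03·ln(0.03/0.06) = -0.02079
  0.54·ln(0.54/0.33) = 0.26594
D(P‖Q) = 0.2671 nats.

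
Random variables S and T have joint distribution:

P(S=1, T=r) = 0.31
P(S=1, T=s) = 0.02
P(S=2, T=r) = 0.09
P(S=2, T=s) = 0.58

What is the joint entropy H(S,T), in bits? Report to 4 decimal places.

H(S,T) = −Σ p(x,y)·log₂ p(x,y) over all 4 cells.
  cell (1,r): −0.31·log₂0.31 = 0.52379
  cell (1,s): −0.02·log₂0.02 = 0.11288
  cell (2,r): −0.09·log₂0.09 = 0.31265
  cell (2,s): −0.58·log₂0.58 = 0.45581
Sum = 1.4051 bits.

1.4051 bits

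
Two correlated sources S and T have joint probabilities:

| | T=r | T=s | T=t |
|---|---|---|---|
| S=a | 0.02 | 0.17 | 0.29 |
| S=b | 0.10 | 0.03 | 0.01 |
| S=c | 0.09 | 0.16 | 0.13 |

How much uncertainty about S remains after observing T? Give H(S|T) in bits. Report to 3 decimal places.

1.207 bits

Chain rule: H(S|T) = H(S,T) − H(T).
Marginals: p(S) = (0.4800, 0.1400, 0.3800), p(T) = (0.2100, 0.3600, 0.4300).
H(S,T) = 2.7341 bits; H(T) = 1.5270 bits.
H(S|T) = 2.7341 − 1.5270 = 1.207 bits.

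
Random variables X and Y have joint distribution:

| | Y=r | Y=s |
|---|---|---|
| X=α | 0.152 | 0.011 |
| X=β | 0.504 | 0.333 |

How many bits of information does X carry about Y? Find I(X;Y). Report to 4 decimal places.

0.0589 bits

Marginals: p(X) = (0.1630, 0.8370), p(Y) = (0.6560, 0.3440).
I(X;Y) = Σ p(x,y)·log₂[p(x,y)/(p(x)p(y))].
  (α,r): 0.152·log₂(1.4215) = 0.07713
  (α,s): 0.011·log₂(0.1962) = -0.02585
  (β,r): 0.504·log₂(0.9179) = -0.06228
  (β,s): 0.333·log₂(1.1565) = 0.06987
Sum = 0.0589 bits.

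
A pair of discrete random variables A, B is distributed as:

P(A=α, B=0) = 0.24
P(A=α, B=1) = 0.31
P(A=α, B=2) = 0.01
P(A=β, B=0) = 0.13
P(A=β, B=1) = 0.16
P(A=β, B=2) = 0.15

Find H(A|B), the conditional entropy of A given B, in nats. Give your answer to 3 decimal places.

Chain rule: H(A|B) = H(A,B) − H(B).
Marginals: p(A) = (0.5600, 0.4400), p(B) = (0.3700, 0.4700, 0.1600).
H(A,B) = 1.5946 nats; H(B) = 1.0159 nats.
H(A|B) = 1.5946 − 1.0159 = 0.579 nats.

0.579 nats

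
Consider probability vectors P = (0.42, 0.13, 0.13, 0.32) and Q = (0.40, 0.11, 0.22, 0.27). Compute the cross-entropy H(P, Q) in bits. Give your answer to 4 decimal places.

H(P,Q) = −Σ p·log₂ q.
  −0.42·log₂(0.40) = 0.55521
  −0.13·log₂(0.11) = 0.41398
  −0.13·log₂(0.22) = 0.28398
  −0.32·log₂(0.27) = 0.60447
H(P,Q) = 1.8576 bits.

1.8576 bits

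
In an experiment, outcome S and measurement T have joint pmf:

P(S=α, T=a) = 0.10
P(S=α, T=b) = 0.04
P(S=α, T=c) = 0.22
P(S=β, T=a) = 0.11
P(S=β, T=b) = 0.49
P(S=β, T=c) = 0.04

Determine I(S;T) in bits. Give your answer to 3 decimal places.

0.367 bits

Marginals: p(S) = (0.3600, 0.6400), p(T) = (0.2100, 0.5300, 0.2600).
I(S;T) = Σ p(x,y)·log₂[p(x,y)/(p(x)p(y))].
  (α,a): 0.10·log₂(1.3228) = 0.0404
  (α,b): 0.04·log₂(0.2096) = -0.0902
  (α,c): 0.22·log₂(2.3504) = 0.2712
  (β,a): 0.11·log₂(0.8185) = -0.0318
  (β,b): 0.49·log₂(1.4446) = 0.2600
  (β,c): 0.04·log₂(0.2404) = -0.0823
Sum = 0.367 bits.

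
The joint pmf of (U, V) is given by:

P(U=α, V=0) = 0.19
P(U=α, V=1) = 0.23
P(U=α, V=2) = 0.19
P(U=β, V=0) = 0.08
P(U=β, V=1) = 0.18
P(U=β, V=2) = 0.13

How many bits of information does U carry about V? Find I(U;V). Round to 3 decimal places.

0.011 bits

Marginals: p(U) = (0.6100, 0.3900), p(V) = (0.2700, 0.4100, 0.3200).
I(U;V) = H(U) + H(V) − H(U,V).
H(U) = 0.9648, H(V) = 1.5634, H(U,V) = 2.5176.
I(U;V) = 0.9648 + 1.5634 − 2.5176 = 0.011 bits.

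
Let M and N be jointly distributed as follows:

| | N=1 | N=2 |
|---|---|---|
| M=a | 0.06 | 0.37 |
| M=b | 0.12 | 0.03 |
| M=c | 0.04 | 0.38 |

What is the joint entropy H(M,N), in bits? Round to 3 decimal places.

H(M,N) = −Σ p(x,y)·log₂ p(x,y) over all 6 cells.
  cell (a,1): −0.06·log₂0.06 = 0.2435
  cell (a,2): −0.37·log₂0.37 = 0.5307
  cell (b,1): −0.12·log₂0.12 = 0.3671
  cell (b,2): −0.03·log₂0.03 = 0.1518
  cell (c,1): −0.04·log₂0.04 = 0.1858
  cell (c,2): −0.38·log₂0.38 = 0.5305
Sum = 2.009 bits.

2.009 bits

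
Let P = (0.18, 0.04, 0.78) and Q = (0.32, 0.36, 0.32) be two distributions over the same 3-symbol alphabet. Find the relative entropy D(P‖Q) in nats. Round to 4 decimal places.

D(P‖Q) = Σ p·ln(p/q).
  0.18·ln(0.18/0.32) = -0.10357
  0.04·ln(0.04/0.36) = -0.08789
  0.78·ln(0.78/0.32) = 0.69496
D(P‖Q) = 0.5035 nats.

0.5035 nats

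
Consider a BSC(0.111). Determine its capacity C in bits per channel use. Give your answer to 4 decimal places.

Binary symmetric channel: C = 1 − h₂(ε) where h₂ is the binary entropy function.
h₂(0.111) = −0.111·log₂0.111 − 0.889·log₂0.889 = 0.5029.
C = 1 − 0.5029 = 0.4971 bits per channel use.

0.4971 bits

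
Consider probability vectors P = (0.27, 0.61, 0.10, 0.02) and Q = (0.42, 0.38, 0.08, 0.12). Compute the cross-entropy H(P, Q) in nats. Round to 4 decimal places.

1.1194 nats

H(P,Q) = −Σ p·ln q.
  −0.27·ln(0.42) = 0.23423
  −0.61·ln(0.38) = 0.59023
  −0.10·ln(0.08) = 0.25257
  −0.02·ln(0.12) = 0.04241
H(P,Q) = 1.1194 nats.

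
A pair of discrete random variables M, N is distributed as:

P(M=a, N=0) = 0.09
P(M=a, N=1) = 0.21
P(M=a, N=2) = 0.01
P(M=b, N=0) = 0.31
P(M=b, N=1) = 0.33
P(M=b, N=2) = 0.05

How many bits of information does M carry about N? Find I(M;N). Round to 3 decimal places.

0.026 bits

Marginals: p(M) = (0.3100, 0.6900), p(N) = (0.4000, 0.5400, 0.0600).
I(M;N) = Σ p(x,y)·log₂[p(x,y)/(p(x)p(y))].
  (a,0): 0.09·log₂(0.7258) = -0.0416
  (a,1): 0.21·log₂(1.2545) = 0.0687
  (a,2): 0.01·log₂(0.5376) = -0.0090
  (b,0): 0.31·log₂(1.1232) = 0.0520
  (b,1): 0.33·log₂(0.8857) = -0.0578
  (b,2): 0.05·log₂(1.2077) = 0.0136
Sum = 0.026 bits.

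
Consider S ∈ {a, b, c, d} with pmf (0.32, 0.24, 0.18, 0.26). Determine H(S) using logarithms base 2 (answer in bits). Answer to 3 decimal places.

1.971 bits

H(S) = −Σ p·log₂ p.
  −(0.32)·log₂(0.32) = 0.5260
  −(0.24)·log₂(0.24) = 0.4941
  −(0.18)·log₂(0.18) = 0.4453
  −(0.26)·log₂(0.26) = 0.5053
Sum: 0.5260 + 0.4941 + 0.4453 + 0.5053 = 1.971 bits.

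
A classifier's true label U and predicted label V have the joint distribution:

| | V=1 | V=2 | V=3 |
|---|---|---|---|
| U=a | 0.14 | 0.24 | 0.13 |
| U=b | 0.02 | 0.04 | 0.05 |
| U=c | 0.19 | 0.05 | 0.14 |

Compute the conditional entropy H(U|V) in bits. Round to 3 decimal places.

1.273 bits

Marginals: p(U) = (0.5100, 0.1100, 0.3800), p(V) = (0.3500, 0.3300, 0.3200).
H(U|V) = Σ p(V) · H(U|V=·).
  V=1: p=0.3500, H(U|V=1) = 1.2432
  V=2: p=0.3300, H(U|V=2) = 1.1156
  V=3: p=0.3200, H(U|V=3) = 1.4682
Weighted sum = 1.273 bits.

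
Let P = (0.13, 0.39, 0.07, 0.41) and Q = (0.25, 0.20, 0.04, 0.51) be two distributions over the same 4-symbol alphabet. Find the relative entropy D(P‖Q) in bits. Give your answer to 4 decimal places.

0.1805 bits

D(P‖Q) = Σ p·log₂(p/q).
  0.13·log₂(0.13/0.25) = -0.12264
  0.39·log₂(0.39/0.20) = 0.37575
  0.07·log₂(0.07/0.04) = 0.05651
  0.41·log₂(0.41/0.51) = -0.12910
D(P‖Q) = 0.1805 bits.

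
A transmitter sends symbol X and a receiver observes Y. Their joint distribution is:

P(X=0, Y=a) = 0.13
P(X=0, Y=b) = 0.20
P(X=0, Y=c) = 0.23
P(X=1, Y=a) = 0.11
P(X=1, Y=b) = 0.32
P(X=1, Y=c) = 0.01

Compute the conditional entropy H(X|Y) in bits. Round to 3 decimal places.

Marginals: p(X) = (0.5600, 0.4400), p(Y) = (0.2400, 0.5200, 0.2400).
H(X|Y) = Σ p(Y) · H(X|Y=·).
  Y=a: p=0.2400, H(X|Y=a) = 0.9950
  Y=b: p=0.5200, H(X|Y=b) = 0.9612
  Y=c: p=0.2400, H(X|Y=c) = 0.2499
Weighted sum = 0.799 bits.

0.799 bits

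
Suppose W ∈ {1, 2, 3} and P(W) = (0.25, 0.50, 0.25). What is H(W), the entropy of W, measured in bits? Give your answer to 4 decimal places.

H(W) = −Σ p·log₂ p.
  −(0.25)·log₂(0.25) = 0.50000
  −(0.50)·log₂(0.50) = 0.50000
  −(0.25)·log₂(0.25) = 0.50000
Sum: 0.50000 + 0.50000 + 0.50000 = 1.5000 bits.

1.5000 bits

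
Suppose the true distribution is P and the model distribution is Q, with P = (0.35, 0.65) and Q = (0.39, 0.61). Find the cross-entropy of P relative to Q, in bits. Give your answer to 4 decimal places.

0.9390 bits

H(P,Q) = −Σ p·log₂ q.
  −0.35·log₂(0.39) = 0.47546
  −0.65·log₂(0.61) = 0.46353
H(P,Q) = 0.9390 bits.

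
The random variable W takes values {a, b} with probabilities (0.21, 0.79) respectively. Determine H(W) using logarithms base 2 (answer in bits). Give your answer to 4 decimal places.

H(W) = −Σ p·log₂ p.
  −(0.21)·log₂(0.21) = 0.47282
  −(0.79)·log₂(0.79) = 0.26866
Sum: 0.47282 + 0.26866 = 0.7415 bits.

0.7415 bits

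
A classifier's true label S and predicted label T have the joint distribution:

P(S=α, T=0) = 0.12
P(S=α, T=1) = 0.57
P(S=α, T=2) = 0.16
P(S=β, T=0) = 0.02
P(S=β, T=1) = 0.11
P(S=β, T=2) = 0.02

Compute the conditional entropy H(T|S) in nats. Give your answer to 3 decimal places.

0.845 nats

Chain rule: H(T|S) = H(S,T) − H(S).
Marginals: p(S) = (0.8500, 0.1500), p(T) = (0.1400, 0.6800, 0.1800).
H(S,T) = 1.2673 nats; H(S) = 0.4227 nats.
H(T|S) = 1.2673 − 0.4227 = 0.845 nats.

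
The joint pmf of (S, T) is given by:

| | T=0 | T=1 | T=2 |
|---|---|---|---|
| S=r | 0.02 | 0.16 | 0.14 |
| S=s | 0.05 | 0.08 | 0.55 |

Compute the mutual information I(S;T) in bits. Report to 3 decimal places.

Marginals: p(S) = (0.3200, 0.6800), p(T) = (0.0700, 0.2400, 0.6900).
I(S;T) = Σ p(x,y)·log₂[p(x,y)/(p(x)p(y))].
  (r,0): 0.02·log₂(0.8929) = -0.0033
  (r,1): 0.16·log₂(2.0833) = 0.1694
  (r,2): 0.14·log₂(0.6341) = -0.0920
  (s,0): 0.05·log₂(1.0504) = 0.0035
  (s,1): 0.08·log₂(0.4902) = -0.0823
  (s,2): 0.55·log₂(1.1722) = 0.1261
Sum = 0.121 bits.

0.121 bits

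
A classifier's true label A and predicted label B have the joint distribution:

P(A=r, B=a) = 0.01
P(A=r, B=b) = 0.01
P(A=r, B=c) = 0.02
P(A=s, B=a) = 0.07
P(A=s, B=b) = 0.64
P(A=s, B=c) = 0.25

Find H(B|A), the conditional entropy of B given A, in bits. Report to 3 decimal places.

Marginals: p(A) = (0.0400, 0.9600), p(B) = (0.0800, 0.6500, 0.2700).
H(B|A) = Σ p(A) · H(B|A=·).
  A=r: p=0.0400, H(B|A=r) = 1.5000
  A=s: p=0.9600, H(B|A=s) = 1.1709
Weighted sum = 1.184 bits.

1.184 bits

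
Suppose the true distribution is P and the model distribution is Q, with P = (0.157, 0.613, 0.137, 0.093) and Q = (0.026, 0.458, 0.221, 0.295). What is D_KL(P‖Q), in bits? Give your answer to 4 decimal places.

D(P‖Q) = Σ p·log₂(p/q).
  0.157·log₂(0.157/0.026) = 0.40729
  0.613·log₂(0.613/0.458) = 0.25779
  0.137·log₂(0.137/0.221) = -0.09451
  0.093·log₂(0.093/0.295) = -0.15488
D(P‖Q) = 0.4157 bits.

0.4157 bits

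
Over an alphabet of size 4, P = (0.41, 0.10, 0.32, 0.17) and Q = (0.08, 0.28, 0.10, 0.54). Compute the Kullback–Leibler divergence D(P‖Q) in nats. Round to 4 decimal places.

D(P‖Q) = Σ p·ln(p/q).
  0.41·ln(0.41/0.08) = 0.66999
  0.10·ln(0.10/0.28) = -0.10296
  0.32·ln(0.32/0.10) = 0.37221
  0.17·ln(0.17/0.54) = -0.19648
D(P‖Q) = 0.7428 nats.

0.7428 nats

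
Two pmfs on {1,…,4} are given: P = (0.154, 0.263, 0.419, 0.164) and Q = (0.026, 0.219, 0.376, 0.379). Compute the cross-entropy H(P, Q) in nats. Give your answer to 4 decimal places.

H(P,Q) = −Σ p·ln q.
  −0.154·ln(0.026) = 0.56205
  −0.263·ln(0.219) = 0.39941
  −0.419·ln(0.376) = 0.40985
  −0.164·ln(0.379) = 0.15912
H(P,Q) = 1.5304 nats.

1.5304 nats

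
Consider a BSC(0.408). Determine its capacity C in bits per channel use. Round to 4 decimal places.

Binary symmetric channel: C = 1 − h₂(ε) where h₂ is the binary entropy function.
h₂(0.408) = −0.408·log₂0.408 − 0.592·log₂0.592 = 0.9754.
C = 1 − 0.9754 = 0.0246 bits per channel use.

0.0246 bits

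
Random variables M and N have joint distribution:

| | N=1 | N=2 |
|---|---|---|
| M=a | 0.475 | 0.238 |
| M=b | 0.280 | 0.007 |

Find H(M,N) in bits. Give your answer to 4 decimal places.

H(M,N) = −Σ p(x,y)·log₂ p(x,y) over all 4 cells.
  cell (a,1): −0.475·log₂0.475 = 0.51015
  cell (a,2): −0.238·log₂0.238 = 0.49289
  cell (b,1): −0.280·log₂0.280 = 0.51422
  cell (b,2): −0.007·log₂0.007 = 0.05011
Sum = 1.5674 bits.

1.5674 bits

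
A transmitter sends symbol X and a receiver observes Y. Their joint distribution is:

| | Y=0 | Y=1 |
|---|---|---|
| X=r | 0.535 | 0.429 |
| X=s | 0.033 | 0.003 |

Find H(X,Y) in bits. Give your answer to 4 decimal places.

H(X,Y) = −Σ p(x,y)·log₂ p(x,y) over all 4 cells.
  cell (r,0): −0.535·log₂0.535 = 0.48278
  cell (r,1): −0.429·log₂0.429 = 0.52379
  cell (s,0): −0.033·log₂0.033 = 0.16241
  cell (s,1): −0.003·log₂0.003 = 0.02514
Sum = 1.1941 bits.

1.1941 bits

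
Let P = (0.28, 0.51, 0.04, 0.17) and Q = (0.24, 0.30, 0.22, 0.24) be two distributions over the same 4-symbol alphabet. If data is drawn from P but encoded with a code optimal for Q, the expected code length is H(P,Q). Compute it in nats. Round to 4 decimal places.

H(P,Q) = −Σ p·ln q.
  −0.28·ln(0.24) = 0.39959
  −0.51·ln(0.30) = 0.61403
  −0.04·ln(0.22) = 0.06057
  −0.17·ln(0.24) = 0.24261
H(P,Q) = 1.3168 nats.

1.3168 nats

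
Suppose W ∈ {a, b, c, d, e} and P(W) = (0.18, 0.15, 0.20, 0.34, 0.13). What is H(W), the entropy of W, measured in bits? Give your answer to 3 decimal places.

H(W) = −Σ p·log₂ p.
  −(0.18)·log₂(0.18) = 0.4453
  −(0.15)·log₂(0.15) = 0.4105
  −(0.20)·log₂(0.20) = 0.4644
  −(0.34)·log₂(0.34) = 0.5292
  −(0.13)·log₂(0.13) = 0.3826
Sum: 0.4453 + 0.4105 + 0.4644 + 0.5292 + 0.3826 = 2.232 bits.

2.232 bits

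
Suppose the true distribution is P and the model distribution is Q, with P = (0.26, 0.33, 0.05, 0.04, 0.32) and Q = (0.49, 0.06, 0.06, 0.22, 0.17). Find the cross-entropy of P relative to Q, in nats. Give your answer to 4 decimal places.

H(P,Q) = −Σ p·ln q.
  −0.26·ln(0.49) = 0.18547
  −0.33·ln(0.06) = 0.92843
  −0.05·ln(0.06) = 0.14067
  −0.04·ln(0.22) = 0.06057
  −0.32·ln(0.17) = 0.56703
H(P,Q) = 1.8822 nats.

1.8822 nats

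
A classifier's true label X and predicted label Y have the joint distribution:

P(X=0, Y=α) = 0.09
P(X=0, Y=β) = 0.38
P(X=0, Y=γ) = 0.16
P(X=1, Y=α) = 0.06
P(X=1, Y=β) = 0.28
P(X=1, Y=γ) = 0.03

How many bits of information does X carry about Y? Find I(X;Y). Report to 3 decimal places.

0.036 bits

Marginals: p(X) = (0.6300, 0.3700), p(Y) = (0.1500, 0.6600, 0.1900).
I(X;Y) = Σ p(x,y)·log₂[p(x,y)/(p(x)p(y))].
  (0,α): 0.09·log₂(0.9524) = -0.0063
  (0,β): 0.38·log₂(0.9139) = -0.0494
  (0,γ): 0.16·log₂(1.3367) = 0.0670
  (1,α): 0.06·log₂(1.0811) = 0.0067
  (1,β): 0.28·log₂(1.1466) = 0.0553
  (1,γ): 0.03·log₂(0.4267) = -0.0369
Sum = 0.036 bits.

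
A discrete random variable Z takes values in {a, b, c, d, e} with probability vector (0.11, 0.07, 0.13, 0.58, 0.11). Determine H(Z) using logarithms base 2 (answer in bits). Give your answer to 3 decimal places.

H(Z) = −Σ p·log₂ p.
  −(0.11)·log₂(0.11) = 0.3503
  −(0.07)·log₂(0.07) = 0.2686
  −(0.13)·log₂(0.13) = 0.3826
  −(0.58)·log₂(0.58) = 0.4558
  −(0.11)·log₂(0.11) = 0.3503
Sum: 0.3503 + 0.2686 + 0.3826 + 0.4558 + 0.3503 = 1.808 bits.

1.808 bits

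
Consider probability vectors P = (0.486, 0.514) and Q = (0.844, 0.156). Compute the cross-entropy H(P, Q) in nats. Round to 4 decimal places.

H(P,Q) = −Σ p·ln q.
  −0.486·ln(0.844) = 0.08243
  −0.514·ln(0.156) = 0.95496
H(P,Q) = 1.0374 nats.

1.0374 nats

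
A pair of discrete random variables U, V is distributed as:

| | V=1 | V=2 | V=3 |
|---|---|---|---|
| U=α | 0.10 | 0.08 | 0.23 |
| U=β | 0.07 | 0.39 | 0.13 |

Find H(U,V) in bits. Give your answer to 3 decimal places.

2.292 bits

H(U,V) = −Σ p(x,y)·log₂ p(x,y) over all 6 cells.
  cell (α,1): −0.10·log₂0.10 = 0.3322
  cell (α,2): −0.08·log₂0.08 = 0.2915
  cell (α,3): −0.23·log₂0.23 = 0.4877
  cell (β,1): −0.07·log₂0.07 = 0.2686
  cell (β,2): −0.39·log₂0.39 = 0.5298
  cell (β,3): −0.13·log₂0.13 = 0.3826
Sum = 2.292 bits.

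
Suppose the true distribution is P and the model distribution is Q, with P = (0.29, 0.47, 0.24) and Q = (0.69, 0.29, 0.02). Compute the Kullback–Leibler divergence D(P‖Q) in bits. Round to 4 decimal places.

D(P‖Q) = Σ p·log₂(p/q).
  0.29·log₂(0.29/0.69) = -0.36266
  0.47·log₂(0.47/0.29) = 0.32741
  0.24·log₂(0.24/0.02) = 0.86039
D(P‖Q) = 0.8251 bits.

0.8251 bits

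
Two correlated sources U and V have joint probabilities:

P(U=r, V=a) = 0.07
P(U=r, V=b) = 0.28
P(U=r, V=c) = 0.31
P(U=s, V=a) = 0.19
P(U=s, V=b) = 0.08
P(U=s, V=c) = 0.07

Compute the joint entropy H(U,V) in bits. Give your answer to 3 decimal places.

2.322 bits

H(U,V) = −Σ p(x,y)·log₂ p(x,y) over all 6 cells.
  cell (r,a): −0.07·log₂0.07 = 0.2686
  cell (r,b): −0.28·log₂0.28 = 0.5142
  cell (r,c): −0.31·log₂0.31 = 0.5238
  cell (s,a): −0.19·log₂0.19 = 0.4552
  cell (s,b): −0.08·log₂0.08 = 0.2915
  cell (s,c): −0.07·log₂0.07 = 0.2686
Sum = 2.322 bits.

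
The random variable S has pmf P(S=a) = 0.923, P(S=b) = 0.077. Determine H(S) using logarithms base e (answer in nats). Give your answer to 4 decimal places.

0.2714 nats

H(S) = −Σ p·ln p.
  −(0.923)·ln(0.923) = 0.07396
  −(0.077)·ln(0.077) = 0.19742
Sum: 0.07396 + 0.19742 = 0.2714 nats.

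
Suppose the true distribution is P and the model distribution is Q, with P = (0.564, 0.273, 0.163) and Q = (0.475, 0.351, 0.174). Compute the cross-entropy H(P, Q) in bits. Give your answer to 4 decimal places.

H(P,Q) = −Σ p·log₂ q.
  −0.564·log₂(0.475) = 0.60574
  −0.273·log₂(0.351) = 0.41235
  −0.163·log₂(0.174) = 0.41122
H(P,Q) = 1.4293 bits.

1.4293 bits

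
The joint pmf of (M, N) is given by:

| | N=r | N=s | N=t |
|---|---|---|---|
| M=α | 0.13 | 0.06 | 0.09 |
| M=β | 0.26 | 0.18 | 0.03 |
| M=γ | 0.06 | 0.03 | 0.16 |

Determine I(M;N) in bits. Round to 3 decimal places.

Marginals: p(M) = (0.2800, 0.4700, 0.2500), p(N) = (0.4500, 0.2700, 0.2800).
I(M;N) = Σ p(x,y)·log₂[p(x,y)/(p(x)p(y))].
  (α,r): 0.13·log₂(1.0317) = 0.0059
  (α,s): 0.06·log₂(0.7937) = -0.0200
  (α,t): 0.09·log₂(1.1480) = 0.0179
  (β,r): 0.26·log₂(1.2293) = 0.0774
  (β,s): 0.18·log₂(1.4184) = 0.0908
  (β,t): 0.03·log₂(0.2280) = -0.0640
  (γ,r): 0.06·log₂(0.5333) = -0.0544
  (γ,s): 0.03·log₂(0.4444) = -0.0351
  (γ,t): 0.16·log₂(2.2857) = 0.1908
Sum = 0.209 bits.

0.209 bits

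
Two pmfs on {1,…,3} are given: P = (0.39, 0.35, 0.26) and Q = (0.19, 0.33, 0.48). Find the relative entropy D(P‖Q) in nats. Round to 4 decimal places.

D(P‖Q) = Σ p·ln(p/q).
  0.39·ln(0.39/0.19) = 0.28046
  0.35·ln(0.35/0.33) = 0.02059
  0.26·ln(0.26/0.48) = -0.15941
D(P‖Q) = 0.1416 nats.

0.1416 nats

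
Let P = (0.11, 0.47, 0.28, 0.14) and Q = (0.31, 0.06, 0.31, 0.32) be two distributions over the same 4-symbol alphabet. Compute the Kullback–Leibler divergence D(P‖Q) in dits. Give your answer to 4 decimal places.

D(P‖Q) = Σ p·log₁₀(p/q).
  0.11·log₁₀(0.11/0.31) = -0.04950
  0.47·log₁₀(0.47/0.06) = 0.42015
  0.28·log₁₀(0.28/0.31) = -0.01238
  0.14·log₁₀(0.14/0.32) = -0.05026
D(P‖Q) = 0.3080 dits.

0.3080 dits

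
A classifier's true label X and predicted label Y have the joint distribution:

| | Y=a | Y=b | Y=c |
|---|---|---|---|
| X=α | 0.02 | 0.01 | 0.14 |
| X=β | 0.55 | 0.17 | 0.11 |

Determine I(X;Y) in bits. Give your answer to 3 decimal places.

Marginals: p(X) = (0.1700, 0.8300), p(Y) = (0.5700, 0.1800, 0.2500).
I(X;Y) = H(X) + H(Y) − H(X,Y).
H(X) = 0.6577, H(Y) = 1.4076, H(X,Y) = 1.8357.
I(X;Y) = 0.6577 + 1.4076 − 1.8357 = 0.230 bits.

0.230 bits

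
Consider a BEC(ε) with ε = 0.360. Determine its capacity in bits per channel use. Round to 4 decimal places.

0.6400 bits

Binary erasure channel: capacity C = 1 − ε.
C = 1 − 0.360 = 0.6400 bits per channel use.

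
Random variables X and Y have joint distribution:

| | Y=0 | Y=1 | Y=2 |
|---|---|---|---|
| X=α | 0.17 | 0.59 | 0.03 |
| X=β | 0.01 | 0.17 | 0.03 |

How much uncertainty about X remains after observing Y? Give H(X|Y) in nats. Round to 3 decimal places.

0.484 nats

Marginals: p(X) = (0.7900, 0.2100), p(Y) = (0.1800, 0.7600, 0.0600).
H(X|Y) = Σ p(Y) · H(X|Y=·).
  Y=0: p=0.1800, H(X|Y=0) = 0.2146
  Y=1: p=0.7600, H(X|Y=1) = 0.5315
  Y=2: p=0.0600, H(X|Y=2) = 0.6931
Weighted sum = 0.484 nats.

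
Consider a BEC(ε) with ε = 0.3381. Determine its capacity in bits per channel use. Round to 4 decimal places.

0.6619 bits

Binary erasure channel: capacity C = 1 − ε.
C = 1 − 0.3381 = 0.6619 bits per channel use.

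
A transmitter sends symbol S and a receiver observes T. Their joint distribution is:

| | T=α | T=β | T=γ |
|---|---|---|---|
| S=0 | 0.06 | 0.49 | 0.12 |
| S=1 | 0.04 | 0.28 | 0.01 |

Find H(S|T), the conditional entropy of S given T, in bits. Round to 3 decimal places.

Chain rule: H(S|T) = H(S,T) − H(T).
Marginals: p(S) = (0.6700, 0.3300), p(T) = (0.1000, 0.7700, 0.1300).
H(S,T) = 1.8813 bits; H(T) = 1.0052 bits.
H(S|T) = 1.8813 − 1.0052 = 0.876 bits.

0.876 bits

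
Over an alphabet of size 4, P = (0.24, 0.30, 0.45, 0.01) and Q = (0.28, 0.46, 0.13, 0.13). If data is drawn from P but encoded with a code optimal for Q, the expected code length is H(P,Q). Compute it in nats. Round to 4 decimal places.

1.4770 nats

H(P,Q) = −Σ p·ln q.
  −0.24·ln(0.28) = 0.30551
  −0.30·ln(0.46) = 0.23296
  −0.45·ln(0.13) = 0.91810
  −0.01·ln(0.13) = 0.02040
H(P,Q) = 1.4770 nats.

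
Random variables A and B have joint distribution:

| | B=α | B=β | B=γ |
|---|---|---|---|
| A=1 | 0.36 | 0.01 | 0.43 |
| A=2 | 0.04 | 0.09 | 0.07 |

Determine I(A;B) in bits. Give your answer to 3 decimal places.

0.195 bits

Marginals: p(A) = (0.8000, 0.2000), p(B) = (0.4000, 0.1000, 0.5000).
I(A;B) = H(A) + H(B) − H(A,B).
H(A) = 0.7219, H(B) = 1.3610, H(A,B) = 1.8876.
I(A;B) = 0.7219 + 1.3610 − 1.8876 = 0.195 bits.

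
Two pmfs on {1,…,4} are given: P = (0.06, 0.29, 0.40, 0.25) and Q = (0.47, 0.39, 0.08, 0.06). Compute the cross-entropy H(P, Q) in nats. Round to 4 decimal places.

H(P,Q) = −Σ p·ln q.
  −0.06·ln(0.47) = 0.04530
  −0.29·ln(0.39) = 0.27307
  −0.40·ln(0.08) = 1.01029
  −0.25·ln(0.06) = 0.70335
H(P,Q) = 2.0320 nats.

2.0320 nats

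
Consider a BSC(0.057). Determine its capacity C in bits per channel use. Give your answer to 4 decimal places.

Binary symmetric channel: C = 1 − h₂(ε) where h₂ is the binary entropy function.
h₂(0.057) = −0.057·log₂0.057 − 0.943·log₂0.943 = 0.3154.
C = 1 − 0.3154 = 0.6846 bits per channel use.

0.6846 bits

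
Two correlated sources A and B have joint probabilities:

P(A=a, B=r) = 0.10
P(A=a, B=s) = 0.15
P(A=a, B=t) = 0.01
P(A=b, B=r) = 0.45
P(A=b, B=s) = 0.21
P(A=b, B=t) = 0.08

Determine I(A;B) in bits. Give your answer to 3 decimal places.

Marginals: p(A) = (0.2600, 0.7400), p(B) = (0.5500, 0.3600, 0.0900).
I(A;B) = Σ p(x,y)·log₂[p(x,y)/(p(x)p(y))].
  (a,r): 0.10·log₂(0.6993) = -0.0516
  (a,s): 0.15·log₂(1.6026) = 0.1021
  (a,t): 0.01·log₂(0.4274) = -0.0123
  (b,r): 0.45·log₂(1.1057) = 0.0652
  (b,s): 0.21·log₂(0.7883) = -0.0721
  (b,t): 0.08·log₂(1.2012) = 0.0212
Sum = 0.052 bits.

0.052 bits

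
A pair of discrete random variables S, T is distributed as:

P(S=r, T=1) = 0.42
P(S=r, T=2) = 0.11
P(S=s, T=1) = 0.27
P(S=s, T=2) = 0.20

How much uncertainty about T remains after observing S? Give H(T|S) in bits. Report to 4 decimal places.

Marginals: p(S) = (0.5300, 0.4700), p(T) = (0.6900, 0.3100).
H(T|S) = Σ p(S) · H(T|S=·).
  S=r: p=0.5300, H(T|S=r) = 0.7368
  S=s: p=0.4700, H(T|S=s) = 0.9839
Weighted sum = 0.8529 bits.

0.8529 bits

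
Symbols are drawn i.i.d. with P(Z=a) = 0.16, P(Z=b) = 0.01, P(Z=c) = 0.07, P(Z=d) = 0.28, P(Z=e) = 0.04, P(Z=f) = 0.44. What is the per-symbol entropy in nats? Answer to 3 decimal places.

1.372 nats

H(Z) = −Σ p·ln p.
  −(0.16)·ln(0.16) = 0.2932
  −(0.01)·ln(0.01) = 0.0461
  −(0.07)·ln(0.07) = 0.1861
  −(0.28)·ln(0.28) = 0.3564
  −(0.04)·ln(0.04) = 0.1288
  −(0.44)·ln(0.44) = 0.3612
Sum: 0.2932 + 0.0461 + 0.1861 + 0.3564 + 0.1288 + 0.3612 = 1.372 nats.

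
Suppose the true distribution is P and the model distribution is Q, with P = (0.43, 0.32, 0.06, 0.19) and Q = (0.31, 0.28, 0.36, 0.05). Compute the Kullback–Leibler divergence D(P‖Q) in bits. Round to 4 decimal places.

0.4755 bits

D(P‖Q) = Σ p·log₂(p/q).
  0.43·log₂(0.43/0.31) = 0.20299
  0.32·log₂(0.32/0.28) = 0.06165
  0.06·log₂(0.06/0.36) = -0.15510
  0.19·log₂(0.19/0.05) = 0.36594
D(P‖Q) = 0.4755 bits.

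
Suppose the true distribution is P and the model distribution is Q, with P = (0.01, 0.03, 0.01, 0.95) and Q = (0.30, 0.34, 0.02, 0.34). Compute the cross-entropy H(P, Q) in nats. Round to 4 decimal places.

1.1084 nats

H(P,Q) = −Σ p·ln q.
  −0.01·ln(0.30) = 0.01204
  −0.03·ln(0.34) = 0.03236
  −0.01·ln(0.02) = 0.03912
  −0.95·ln(0.34) = 1.02487
H(P,Q) = 1.1084 nats.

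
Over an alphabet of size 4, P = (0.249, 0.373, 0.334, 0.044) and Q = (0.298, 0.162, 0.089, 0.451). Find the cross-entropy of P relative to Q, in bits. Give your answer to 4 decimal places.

H(P,Q) = −Σ p·log₂ q.
  −0.249·log₂(0.298) = 0.43491
  −0.373·log₂(0.162) = 0.97947
  −0.334·log₂(0.089) = 1.16568
  −0.044·log₂(0.451) = 0.05055
H(P,Q) = 2.6306 bits.

2.6306 bits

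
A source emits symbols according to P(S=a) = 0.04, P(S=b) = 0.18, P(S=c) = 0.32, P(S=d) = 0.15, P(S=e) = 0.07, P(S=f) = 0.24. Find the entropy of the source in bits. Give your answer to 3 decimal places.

H(S) = −Σ p·log₂ p.
  −(0.04)·log₂(0.04) = 0.1858
  −(0.18)·log₂(0.18) = 0.4453
  −(0.32)·log₂(0.32) = 0.5260
  −(0.15)·log₂(0.15) = 0.4105
  −(0.07)·log₂(0.07) = 0.2686
  −(0.24)·log₂(0.24) = 0.4941
Sum: 0.1858 + 0.4453 + 0.5260 + 0.4105 + 0.2686 + 0.4941 = 2.330 bits.

2.330 bits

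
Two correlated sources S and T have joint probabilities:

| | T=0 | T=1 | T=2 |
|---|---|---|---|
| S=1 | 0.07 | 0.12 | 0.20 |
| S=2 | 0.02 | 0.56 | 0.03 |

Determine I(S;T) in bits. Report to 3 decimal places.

Marginals: p(S) = (0.3900, 0.6100), p(T) = (0.0900, 0.6800, 0.2300).
I(S;T) = H(S) + H(T) − H(S,T).
H(S) = 0.9648, H(T) = 1.1787, H(S,T) = 1.8331.
I(S;T) = 0.9648 + 1.1787 − 1.8331 = 0.310 bits.

0.310 bits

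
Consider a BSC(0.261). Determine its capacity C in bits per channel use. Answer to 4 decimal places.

Binary symmetric channel: C = 1 − h₂(ε) where h₂ is the binary entropy function.
h₂(0.261) = −0.261·log₂0.261 − 0.739·log₂0.739 = 0.8283.
C = 1 − 0.8283 = 0.1717 bits per channel use.

0.1717 bits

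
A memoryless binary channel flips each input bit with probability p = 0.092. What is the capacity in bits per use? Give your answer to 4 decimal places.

Binary symmetric channel: C = 1 − h₂(ε) where h₂ is the binary entropy function.
h₂(0.092) = −0.092·log₂0.092 − 0.908·log₂0.908 = 0.4431.
C = 1 − 0.4431 = 0.5569 bits per channel use.

0.5569 bits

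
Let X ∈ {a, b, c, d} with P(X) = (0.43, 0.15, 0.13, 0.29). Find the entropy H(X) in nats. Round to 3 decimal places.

H(X) = −Σ p·ln p.
  −(0.43)·ln(0.43) = 0.3629
  −(0.15)·ln(0.15) = 0.2846
  −(0.13)·ln(0.13) = 0.2652
  −(0.29)·ln(0.29) = 0.3590
Sum: 0.3629 + 0.2846 + 0.2652 + 0.3590 = 1.272 nats.

1.272 nats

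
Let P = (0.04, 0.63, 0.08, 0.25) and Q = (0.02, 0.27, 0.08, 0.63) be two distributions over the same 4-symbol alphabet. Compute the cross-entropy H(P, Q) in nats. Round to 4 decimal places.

1.2989 nats

H(P,Q) = −Σ p·ln q.
  −0.04·ln(0.02) = 0.15648
  −0.63·ln(0.27) = 0.82488
  −0.08·ln(0.08) = 0.20206
  −0.25·ln(0.63) = 0.11551
H(P,Q) = 1.2989 nats.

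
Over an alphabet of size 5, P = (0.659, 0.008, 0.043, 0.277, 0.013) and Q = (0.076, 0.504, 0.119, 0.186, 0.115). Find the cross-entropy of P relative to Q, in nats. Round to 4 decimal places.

H(P,Q) = −Σ p·ln q.
  −0.659·ln(0.076) = 1.69826
  −0.008·ln(0.504) = 0.00548
  −0.043·ln(0.119) = 0.09153
  −0.277·ln(0.186) = 0.46592
  −0.013·ln(0.115) = 0.02812
H(P,Q) = 2.2893 nats.

2.2893 nats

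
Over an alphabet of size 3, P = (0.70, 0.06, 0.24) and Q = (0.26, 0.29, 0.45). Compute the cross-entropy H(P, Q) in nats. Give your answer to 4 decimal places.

1.2089 nats

H(P,Q) = −Σ p·ln q.
  −0.70·ln(0.26) = 0.94295
  −0.06·ln(0.29) = 0.07427
  −0.24·ln(0.45) = 0.19164
H(P,Q) = 1.2089 nats.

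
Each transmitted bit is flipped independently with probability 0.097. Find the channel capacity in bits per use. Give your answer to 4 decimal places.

0.5406 bits

Binary symmetric channel: C = 1 − h₂(ε) where h₂ is the binary entropy function.
h₂(0.097) = −0.097·log₂0.097 − 0.903·log₂0.903 = 0.4594.
C = 1 − 0.4594 = 0.5406 bits per channel use.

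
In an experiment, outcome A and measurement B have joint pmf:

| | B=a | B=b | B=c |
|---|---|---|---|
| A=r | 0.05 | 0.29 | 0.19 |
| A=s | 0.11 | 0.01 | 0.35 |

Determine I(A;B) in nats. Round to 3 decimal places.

0.198 nats

Marginals: p(A) = (0.5300, 0.4700), p(B) = (0.1600, 0.3000, 0.5400).
I(A;B) = Σ p(x,y)·ln[p(x,y)/(p(x)p(y))].
  (r,a): 0.05·ln(0.5896) = -0.0264
  (r,b): 0.29·ln(1.8239) = 0.1743
  (r,c): 0.19·ln(0.6639) = -0.0778
  (s,a): 0.11·ln(1.4628) = 0.0418
  (s,b): 0.01·ln(0.0709) = -0.0265
  (s,c): 0.35·ln(1.3790) = 0.1125
Sum = 0.198 nats.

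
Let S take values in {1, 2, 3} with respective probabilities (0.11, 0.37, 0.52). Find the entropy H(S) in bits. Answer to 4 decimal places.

H(S) = −Σ p·log₂ p.
  −(0.11)·log₂(0.11) = 0.35029
  −(0.37)·log₂(0.37) = 0.53073
  −(0.52)·log₂(0.52) = 0.49058
Sum: 0.35029 + 0.53073 + 0.49058 = 1.3716 bits.

1.3716 bits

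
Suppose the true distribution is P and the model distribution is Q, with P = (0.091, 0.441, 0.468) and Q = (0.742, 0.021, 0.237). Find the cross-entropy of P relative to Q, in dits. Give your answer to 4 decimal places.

1.0443 dits

H(P,Q) = −Σ p·log₁₀ q.
  −0.091·log₁₀(0.742) = 0.01179
  −0.441·log₁₀(0.021) = 0.73990
  −0.468·log₁₀(0.237) = 0.29262
H(P,Q) = 1.0443 dits.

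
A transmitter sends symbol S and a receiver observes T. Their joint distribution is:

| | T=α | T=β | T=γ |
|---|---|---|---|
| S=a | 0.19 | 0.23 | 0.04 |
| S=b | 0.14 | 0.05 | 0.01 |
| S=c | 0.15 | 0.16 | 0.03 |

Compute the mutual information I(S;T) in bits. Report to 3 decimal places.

0.036 bits

Marginals: p(S) = (0.4600, 0.2000, 0.3400), p(T) = (0.4800, 0.4400, 0.0800).
I(S;T) = H(S) + H(T) − H(S,T).
H(S) = 1.5089, H(T) = 1.3209, H(S,T) = 2.7936.
I(S;T) = 1.5089 + 1.3209 − 2.7936 = 0.036 bits.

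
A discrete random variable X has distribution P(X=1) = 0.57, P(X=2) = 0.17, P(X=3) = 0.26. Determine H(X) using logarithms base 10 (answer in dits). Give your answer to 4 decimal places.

H(X) = −Σ p·log₁₀ p.
  −(0.57)·log₁₀(0.57) = 0.13915
  −(0.17)·log₁₀(0.17) = 0.13082
  −(0.26)·log₁₀(0.26) = 0.15211
Sum: 0.13915 + 0.13082 + 0.15211 = 0.4221 dits.

0.4221 dits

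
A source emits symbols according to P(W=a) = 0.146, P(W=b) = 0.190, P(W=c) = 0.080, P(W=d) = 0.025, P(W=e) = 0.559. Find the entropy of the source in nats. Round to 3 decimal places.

H(W) = −Σ p·ln p.
  −(0.146)·ln(0.146) = 0.2809
  −(0.190)·ln(0.190) = 0.3155
  −(0.080)·ln(0.080) = 0.2021
  −(0.025)·ln(0.025) = 0.0922
  −(0.559)·ln(0.559) = 0.3251
Sum: 0.2809 + 0.3155 + 0.2021 + 0.0922 + 0.3251 = 1.216 nats.

1.216 nats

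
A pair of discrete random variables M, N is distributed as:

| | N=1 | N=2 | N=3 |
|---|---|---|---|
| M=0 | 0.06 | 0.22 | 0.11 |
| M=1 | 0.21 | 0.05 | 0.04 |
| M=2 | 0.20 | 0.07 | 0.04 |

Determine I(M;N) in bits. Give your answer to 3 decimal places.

0.203 bits

Marginals: p(M) = (0.3900, 0.3000, 0.3100), p(N) = (0.4700, 0.3400, 0.1900).
I(M;N) = H(M) + H(N) − H(M,N).
H(M) = 1.5747, H(N) = 1.4964, H(M,N) = 2.8678.
I(M;N) = 1.5747 + 1.4964 − 2.8678 = 0.203 bits.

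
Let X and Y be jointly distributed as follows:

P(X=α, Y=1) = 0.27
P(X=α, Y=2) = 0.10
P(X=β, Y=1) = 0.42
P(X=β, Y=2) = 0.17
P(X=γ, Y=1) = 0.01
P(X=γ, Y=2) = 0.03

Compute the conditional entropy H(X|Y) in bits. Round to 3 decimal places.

Chain rule: H(X|Y) = H(X,Y) − H(Y).
Marginals: p(X) = (0.3700, 0.5900, 0.0400), p(Y) = (0.7000, 0.3000).
H(X,Y) = 2.0207 bits; H(Y) = 0.8813 bits.
H(X|Y) = 2.0207 − 0.8813 = 1.139 bits.

1.139 bits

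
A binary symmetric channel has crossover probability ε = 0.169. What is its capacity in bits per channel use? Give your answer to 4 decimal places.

Binary symmetric channel: C = 1 − h₂(ε) where h₂ is the binary entropy function.
h₂(0.169) = −0.169·log₂0.169 − 0.831·log₂0.831 = 0.6554.
C = 1 − 0.6554 = 0.3446 bits per channel use.

0.3446 bits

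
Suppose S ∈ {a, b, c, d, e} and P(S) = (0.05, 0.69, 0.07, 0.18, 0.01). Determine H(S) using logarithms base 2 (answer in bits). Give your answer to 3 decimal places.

H(S) = −Σ p·log₂ p.
  −(0.05)·log₂(0.05) = 0.2161
  −(0.69)·log₂(0.69) = 0.3694
  −(0.07)·log₂(0.07) = 0.2686
  −(0.18)·log₂(0.18) = 0.4453
  −(0.01)·log₂(0.01) = 0.0664
Sum: 0.2161 + 0.3694 + 0.2686 + 0.4453 + 0.0664 = 1.366 bits.

1.366 bits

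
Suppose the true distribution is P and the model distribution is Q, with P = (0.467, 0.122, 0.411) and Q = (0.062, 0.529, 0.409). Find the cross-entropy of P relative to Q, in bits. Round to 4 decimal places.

2.5156 bits

H(P,Q) = −Σ p·log₂ q.
  −0.467·log₂(0.062) = 1.87341
  −0.122·log₂(0.529) = 0.11208
  −0.411·log₂(0.409) = 0.53012
H(P,Q) = 2.5156 bits.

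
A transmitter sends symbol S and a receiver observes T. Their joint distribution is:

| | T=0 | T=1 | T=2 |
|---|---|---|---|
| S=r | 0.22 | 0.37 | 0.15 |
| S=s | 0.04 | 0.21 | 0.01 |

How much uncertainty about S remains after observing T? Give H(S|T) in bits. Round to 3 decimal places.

0.763 bits

Marginals: p(S) = (0.7400, 0.2600), p(T) = (0.2600, 0.5800, 0.1600).
H(S|T) = Σ p(T) · H(S|T=·).
  T=0: p=0.2600, H(S|T=0) = 0.6194
  T=1: p=0.5800, H(S|T=1) = 0.9444
  T=2: p=0.1600, H(S|T=2) = 0.3373
Weighted sum = 0.763 bits.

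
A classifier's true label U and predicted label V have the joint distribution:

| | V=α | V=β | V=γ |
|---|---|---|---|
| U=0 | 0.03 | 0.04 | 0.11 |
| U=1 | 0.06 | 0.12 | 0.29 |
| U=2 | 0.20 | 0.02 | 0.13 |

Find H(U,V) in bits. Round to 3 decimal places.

2.776 bits

H(U,V) = −Σ p(x,y)·log₂ p(x,y) over all 9 cells.
  cell (0,α): −0.03·log₂0.03 = 0.1518
  cell (0,β): −0.04·log₂0.04 = 0.1858
  cell (0,γ): −0.11·log₂0.11 = 0.3503
  cell (1,α): −0.06·log₂0.06 = 0.2435
  cell (1,β): −0.12·log₂0.12 = 0.3671
  cell (1,γ): −0.29·log₂0.29 = 0.5179
  cell (2,α): −0.20·log₂0.20 = 0.4644
  cell (2,β): −0.02·log₂0.02 = 0.1129
  cell (2,γ): −0.13·log₂0.13 = 0.3826
Sum = 2.776 bits.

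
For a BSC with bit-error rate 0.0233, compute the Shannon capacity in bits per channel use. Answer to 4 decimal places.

Binary symmetric channel: C = 1 − h₂(ε) where h₂ is the binary entropy function.
h₂(0.0233) = −0.0233·log₂0.0233 − 0.9767·log₂0.9767 = 0.1596.
C = 1 − 0.1596 = 0.8404 bits per channel use.

0.8404 bits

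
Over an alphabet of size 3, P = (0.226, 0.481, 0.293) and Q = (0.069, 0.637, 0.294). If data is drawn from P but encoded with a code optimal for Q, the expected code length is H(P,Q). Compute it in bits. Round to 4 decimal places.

H(P,Q) = −Σ p·log₂ q.
  −0.226·log₂(0.069) = 0.87174
  −0.481·log₂(0.637) = 0.31296
  −0.293·log₂(0.294) = 0.51747
H(P,Q) = 1.7022 bits.

1.7022 bits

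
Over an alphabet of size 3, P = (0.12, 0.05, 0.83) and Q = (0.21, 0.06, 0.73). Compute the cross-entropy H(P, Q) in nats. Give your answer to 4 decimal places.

0.5892 nats

H(P,Q) = −Σ p·ln q.
  −0.12·ln(0.21) = 0.18728
  −0.05·ln(0.06) = 0.14067
  −0.83·ln(0.73) = 0.26121
H(P,Q) = 0.5892 nats.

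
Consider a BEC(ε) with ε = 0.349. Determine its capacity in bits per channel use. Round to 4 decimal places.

0.6510 bits

Binary erasure channel: capacity C = 1 − ε.
C = 1 − 0.349 = 0.6510 bits per channel use.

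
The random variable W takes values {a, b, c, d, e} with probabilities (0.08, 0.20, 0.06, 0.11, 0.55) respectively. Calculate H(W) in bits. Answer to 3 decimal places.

1.824 bits

H(W) = −Σ p·log₂ p.
  −(0.08)·log₂(0.08) = 0.2915
  −(0.20)·log₂(0.20) = 0.4644
  −(0.06)·log₂(0.06) = 0.2435
  −(0.11)·log₂(0.11) = 0.3503
  −(0.55)·log₂(0.55) = 0.4744
Sum: 0.2915 + 0.4644 + 0.2435 + 0.3503 + 0.4744 = 1.824 bits.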